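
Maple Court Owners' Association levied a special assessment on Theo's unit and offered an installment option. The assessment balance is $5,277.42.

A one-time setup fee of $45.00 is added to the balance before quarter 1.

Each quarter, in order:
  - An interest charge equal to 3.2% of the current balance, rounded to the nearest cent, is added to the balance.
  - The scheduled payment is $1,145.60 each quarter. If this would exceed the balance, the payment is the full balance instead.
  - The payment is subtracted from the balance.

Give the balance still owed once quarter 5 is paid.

$123.77

Quarter 1: $5,322.42 +$170.32 interest = $5,492.74; pay $1,145.60 → $4,347.14
Quarter 2: $4,347.14 +$139.11 interest = $4,486.25; pay $1,145.60 → $3,340.65
Quarter 3: $3,340.65 +$106.90 interest = $3,447.55; pay $1,145.60 → $2,301.95
Quarter 4: $2,301.95 +$73.66 interest = $2,375.61; pay $1,145.60 → $1,230.01
Quarter 5: $1,230.01 +$39.36 interest = $1,269.37; pay $1,145.60 → $123.77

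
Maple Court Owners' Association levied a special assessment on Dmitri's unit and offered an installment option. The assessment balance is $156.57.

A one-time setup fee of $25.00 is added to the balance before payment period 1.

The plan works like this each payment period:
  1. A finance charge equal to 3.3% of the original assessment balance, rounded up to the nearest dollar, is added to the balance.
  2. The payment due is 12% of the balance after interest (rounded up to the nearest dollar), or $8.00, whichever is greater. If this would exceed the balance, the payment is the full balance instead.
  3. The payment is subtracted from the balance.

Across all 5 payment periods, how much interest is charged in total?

$30.00

Payment period 1: $181.57 +$6.00 interest = $187.57; pay $23.00 → $164.57
Payment period 2: $164.57 +$6.00 interest = $170.57; pay $21.00 → $149.57
Payment period 3: $149.57 +$6.00 interest = $155.57; pay $19.00 → $136.57
Payment period 4: $136.57 +$6.00 interest = $142.57; pay $18.00 → $124.57
Payment period 5: $124.57 +$6.00 interest = $130.57; pay $16.00 → $114.57
Total interest: $6.00 + $6.00 + $6.00 + $6.00 + $6.00 = $30.00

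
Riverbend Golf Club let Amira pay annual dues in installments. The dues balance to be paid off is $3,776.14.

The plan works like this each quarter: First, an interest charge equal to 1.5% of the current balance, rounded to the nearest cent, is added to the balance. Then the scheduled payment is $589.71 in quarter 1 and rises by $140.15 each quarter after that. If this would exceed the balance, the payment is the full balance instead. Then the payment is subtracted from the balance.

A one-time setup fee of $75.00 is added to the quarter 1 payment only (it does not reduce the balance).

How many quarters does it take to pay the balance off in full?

5

Quarter 1: $3,776.14 +$56.64 interest = $3,832.78; pay $589.71 (+ $75.00 fee) → $3,243.07
Quarter 2: $3,243.07 +$48.65 interest = $3,291.72; pay $729.86 → $2,561.86
Quarter 3: $2,561.86 +$38.43 interest = $2,600.29; pay $870.01 → $1,730.28
Quarter 4: $1,730.28 +$25.95 interest = $1,756.23; pay $1,010.16 → $746.07
Quarter 5: $746.07 +$11.19 interest = $757.26; pay $757.26 → $0.00
Balance reaches $0.00 in quarter 5.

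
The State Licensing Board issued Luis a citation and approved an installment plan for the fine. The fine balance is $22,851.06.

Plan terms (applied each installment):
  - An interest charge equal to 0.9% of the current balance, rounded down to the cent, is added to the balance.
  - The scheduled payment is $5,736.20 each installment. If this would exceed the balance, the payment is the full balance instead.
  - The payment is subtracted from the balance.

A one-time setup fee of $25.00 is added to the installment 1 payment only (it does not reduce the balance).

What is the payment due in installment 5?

Installment 1: opening $22,851.06; interest $205.65 → $23,056.71; payment $5,736.20 (+ $25.00 fee); balance $17,320.51
Installment 2: opening $17,320.51; interest $155.88 → $17,476.39; payment $5,736.20; balance $11,740.19
Installment 3: opening $11,740.19; interest $105.66 → $11,845.85; payment $5,736.20; balance $6,109.65
Installment 4: opening $6,109.65; interest $54.98 → $6,164.63; payment $5,736.20; balance $428.43
Installment 5: opening $428.43; interest $3.85 → $432.28; payment $432.28; balance $0.00

$432.28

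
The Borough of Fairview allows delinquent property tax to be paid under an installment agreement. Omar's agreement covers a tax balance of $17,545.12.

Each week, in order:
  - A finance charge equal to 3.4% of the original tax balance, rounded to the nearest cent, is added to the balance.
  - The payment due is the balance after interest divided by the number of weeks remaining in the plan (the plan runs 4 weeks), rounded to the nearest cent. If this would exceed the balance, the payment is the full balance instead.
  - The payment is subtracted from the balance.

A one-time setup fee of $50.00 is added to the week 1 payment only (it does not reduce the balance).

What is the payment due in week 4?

$5,629.05

Week 1: $17,545.12 +$596.53 interest = $18,141.65; pay $4,535.41 (+ $50.00 fee) → $13,606.24
Week 2: $13,606.24 +$596.53 interest = $14,202.77; pay $4,734.26 → $9,468.51
Week 3: $9,468.51 +$596.53 interest = $10,065.04; pay $5,032.52 → $5,032.52
Week 4: $5,032.52 +$596.53 interest = $5,629.05; pay $5,629.05 → $0.00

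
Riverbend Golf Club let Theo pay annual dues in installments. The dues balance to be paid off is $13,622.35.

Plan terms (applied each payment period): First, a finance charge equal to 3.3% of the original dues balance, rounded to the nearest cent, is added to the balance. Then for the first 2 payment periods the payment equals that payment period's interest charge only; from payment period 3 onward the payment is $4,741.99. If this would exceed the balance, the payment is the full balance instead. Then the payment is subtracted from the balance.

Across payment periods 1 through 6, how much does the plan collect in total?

$16,319.59

Payment period 1: $13,622.35 +$449.54 interest = $14,071.89; pay $449.54 → $13,622.35
Payment period 2: $13,622.35 +$449.54 interest = $14,071.89; pay $449.54 → $13,622.35
Payment period 3: $13,622.35 +$449.54 interest = $14,071.89; pay $4,741.99 → $9,329.90
Payment period 4: $9,329.90 +$449.54 interest = $9,779.44; pay $4,741.99 → $5,037.45
Payment period 5: $5,037.45 +$449.54 interest = $5,486.99; pay $4,741.99 → $745.00
Payment period 6: $745.00 +$449.54 interest = $1,194.54; pay $1,194.54 → $0.00
Total paid: $16,319.59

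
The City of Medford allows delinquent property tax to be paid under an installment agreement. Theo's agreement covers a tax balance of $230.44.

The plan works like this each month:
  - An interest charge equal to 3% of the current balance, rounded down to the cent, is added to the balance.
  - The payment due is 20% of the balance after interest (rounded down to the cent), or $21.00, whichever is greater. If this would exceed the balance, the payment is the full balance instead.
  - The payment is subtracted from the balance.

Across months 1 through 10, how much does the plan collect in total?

# | Opening | Interest | Payment | End bal
1 | $230.44 | $6.91 | $47.47 | $189.88
2 | $189.88 | $5.69 | $39.11 | $156.46
3 | $156.46 | $4.69 | $32.23 | $128.92
4 | $128.92 | $3.86 | $26.55 | $106.23
5 | $106.23 | $3.18 | $21.88 | $87.53
6 | $87.53 | $2.62 | $21.00 | $69.15
7 | $69.15 | $2.07 | $21.00 | $50.22
8 | $50.22 | $1.50 | $21.00 | $30.72
9 | $30.72 | $0.92 | $21.00 | $10.64
10 | $10.64 | $0.31 | $10.95 | $0.00
Total paid: $262.19

$262.19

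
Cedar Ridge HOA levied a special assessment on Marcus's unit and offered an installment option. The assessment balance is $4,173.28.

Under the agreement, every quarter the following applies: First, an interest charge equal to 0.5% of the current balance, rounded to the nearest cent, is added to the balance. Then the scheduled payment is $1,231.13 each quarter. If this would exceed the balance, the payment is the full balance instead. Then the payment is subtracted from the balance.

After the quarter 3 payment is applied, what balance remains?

Quarter 1: opening $4,173.28; interest $20.87 → $4,194.15; payment $1,231.13; balance $2,963.02
Quarter 2: opening $2,963.02; interest $14.82 → $2,977.84; payment $1,231.13; balance $1,746.71
Quarter 3: opening $1,746.71; interest $8.73 → $1,755.44; payment $1,231.13; balance $524.31

$524.31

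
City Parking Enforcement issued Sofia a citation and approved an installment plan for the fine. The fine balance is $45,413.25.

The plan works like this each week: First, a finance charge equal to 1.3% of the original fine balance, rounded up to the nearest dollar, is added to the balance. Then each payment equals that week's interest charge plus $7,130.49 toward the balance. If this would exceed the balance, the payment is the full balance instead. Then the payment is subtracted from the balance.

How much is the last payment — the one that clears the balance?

Week 1: opening $45,413.25; interest $591.00 → $46,004.25; payment $7,721.49; balance $38,282.76
Week 2: opening $38,282.76; interest $591.00 → $38,873.76; payment $7,721.49; balance $31,152.27
Week 3: opening $31,152.27; interest $591.00 → $31,743.27; payment $7,721.49; balance $24,021.78
Week 4: opening $24,021.78; interest $591.00 → $24,612.78; payment $7,721.49; balance $16,891.29
Week 5: opening $16,891.29; interest $591.00 → $17,482.29; payment $7,721.49; balance $9,760.80
Week 6: opening $9,760.80; interest $591.00 → $10,351.80; payment $7,721.49; balance $2,630.31
Week 7: opening $2,630.31; interest $591.00 → $3,221.31; payment $3,221.31; balance $0.00

$3,221.31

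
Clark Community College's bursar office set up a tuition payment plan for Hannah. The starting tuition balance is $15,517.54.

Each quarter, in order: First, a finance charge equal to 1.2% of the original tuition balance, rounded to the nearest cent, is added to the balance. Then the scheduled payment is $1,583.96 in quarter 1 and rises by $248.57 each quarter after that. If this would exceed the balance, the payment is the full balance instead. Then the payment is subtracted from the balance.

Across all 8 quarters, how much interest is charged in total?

Quarter 1: opening $15,517.54; interest $186.21 → $15,703.75; payment $1,583.96; balance $14,119.79
Quarter 2: opening $14,119.79; interest $186.21 → $14,306.00; payment $1,832.53; balance $12,473.47
Quarter 3: opening $12,473.47; interest $186.21 → $12,659.68; payment $2,081.10; balance $10,578.58
Quarter 4: opening $10,578.58; interest $186.21 → $10,764.79; payment $2,329.67; balance $8,435.12
Quarter 5: opening $8,435.12; interest $186.21 → $8,621.33; payment $2,578.24; balance $6,043.09
Quarter 6: opening $6,043.09; interest $186.21 → $6,229.30; payment $2,826.81; balance $3,402.49
Quarter 7: opening $3,402.49; interest $186.21 → $3,588.70; payment $3,075.38; balance $513.32
Quarter 8: opening $513.32; interest $186.21 → $699.53; payment $699.53; balance $0.00
Total interest: $186.21 + $186.21 + $186.21 + $186.21 + $186.21 + $186.21 + $186.21 + $186.21 = $1,489.68

$1,489.68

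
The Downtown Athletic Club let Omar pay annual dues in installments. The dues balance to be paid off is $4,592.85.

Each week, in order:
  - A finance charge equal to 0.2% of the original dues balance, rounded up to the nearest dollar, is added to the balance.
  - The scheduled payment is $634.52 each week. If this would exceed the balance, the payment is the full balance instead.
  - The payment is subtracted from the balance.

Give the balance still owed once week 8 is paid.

# | Opening | Interest | Payment | End bal
1 | $4,592.85 | $10.00 | $634.52 | $3,968.33
2 | $3,968.33 | $10.00 | $634.52 | $3,343.81
3 | $3,343.81 | $10.00 | $634.52 | $2,719.29
4 | $2,719.29 | $10.00 | $634.52 | $2,094.77
5 | $2,094.77 | $10.00 | $634.52 | $1,470.25
6 | $1,470.25 | $10.00 | $634.52 | $845.73
7 | $845.73 | $10.00 | $634.52 | $221.21
8 | $221.21 | $10.00 | $231.21 | $0.00

$0.00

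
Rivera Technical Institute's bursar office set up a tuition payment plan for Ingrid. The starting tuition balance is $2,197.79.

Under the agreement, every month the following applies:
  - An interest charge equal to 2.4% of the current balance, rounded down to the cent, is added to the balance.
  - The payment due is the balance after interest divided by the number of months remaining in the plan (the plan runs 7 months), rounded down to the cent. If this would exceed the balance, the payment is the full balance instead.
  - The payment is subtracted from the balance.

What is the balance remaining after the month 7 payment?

$0.00

Month 1: $2,197.79 +$52.74 interest = $2,250.53; pay $321.50 → $1,929.03
Month 2: $1,929.03 +$46.29 interest = $1,975.32; pay $329.22 → $1,646.10
Month 3: $1,646.10 +$39.50 interest = $1,685.60; pay $337.12 → $1,348.48
Month 4: $1,348.48 +$32.36 interest = $1,380.84; pay $345.21 → $1,035.63
Month 5: $1,035.63 +$24.85 interest = $1,060.48; pay $353.49 → $706.99
Month 6: $706.99 +$16.96 interest = $723.95; pay $361.97 → $361.98
Month 7: $361.98 +$8.68 interest = $370.66; pay $370.66 → $0.00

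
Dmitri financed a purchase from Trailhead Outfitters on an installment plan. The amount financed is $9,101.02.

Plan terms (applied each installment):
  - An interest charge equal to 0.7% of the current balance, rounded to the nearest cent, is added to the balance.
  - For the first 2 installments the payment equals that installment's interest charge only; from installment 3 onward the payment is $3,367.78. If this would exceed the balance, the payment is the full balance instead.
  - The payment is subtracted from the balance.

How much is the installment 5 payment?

# | Opening | Interest | Payment | End bal
1 | $9,101.02 | $63.71 | $63.71 | $9,101.02
2 | $9,101.02 | $63.71 | $63.71 | $9,101.02
3 | $9,101.02 | $63.71 | $3,367.78 | $5,796.95
4 | $5,796.95 | $40.58 | $3,367.78 | $2,469.75
5 | $2,469.75 | $17.29 | $2,487.04 | $0.00

$2,487.04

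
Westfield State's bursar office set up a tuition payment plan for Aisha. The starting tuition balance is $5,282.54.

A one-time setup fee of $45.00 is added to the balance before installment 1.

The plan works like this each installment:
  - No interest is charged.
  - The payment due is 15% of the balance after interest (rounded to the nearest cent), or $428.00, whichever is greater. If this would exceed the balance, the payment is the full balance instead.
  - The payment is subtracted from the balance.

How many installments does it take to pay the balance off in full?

# | Opening | Payment | End bal
1 | $5,327.54 | $799.13 | $4,528.41
2 | $4,528.41 | $679.26 | $3,849.15
3 | $3,849.15 | $577.37 | $3,271.78
4 | $3,271.78 | $490.77 | $2,781.01
5 | $2,781.01 | $428.00 | $2,353.01
6 | $2,353.01 | $428.00 | $1,925.01
7 | $1,925.01 | $428.00 | $1,497.01
8 | $1,497.01 | $428.00 | $1,069.01
9 | $1,069.01 | $428.00 | $641.01
10 | $641.01 | $428.00 | $213.01
11 | $213.01 | $213.01 | $0.00
Balance reaches $0.00 in installment 11.

11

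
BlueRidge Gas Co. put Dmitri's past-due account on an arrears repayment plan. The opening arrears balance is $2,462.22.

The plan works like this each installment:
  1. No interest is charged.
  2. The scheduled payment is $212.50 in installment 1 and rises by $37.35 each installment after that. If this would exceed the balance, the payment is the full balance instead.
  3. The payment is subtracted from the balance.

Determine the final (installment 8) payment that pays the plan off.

$190.37

Installment 1: opening $2,462.22; payment $212.50; balance $2,249.72
Installment 2: opening $2,249.72; payment $249.85; balance $1,999.87
Installment 3: opening $1,999.87; payment $287.20; balance $1,712.67
Installment 4: opening $1,712.67; payment $324.55; balance $1,388.12
Installment 5: opening $1,388.12; payment $361.90; balance $1,026.22
Installment 6: opening $1,026.22; payment $399.25; balance $626.97
Installment 7: opening $626.97; payment $436.60; balance $190.37
Installment 8: opening $190.37; payment $190.37; balance $0.00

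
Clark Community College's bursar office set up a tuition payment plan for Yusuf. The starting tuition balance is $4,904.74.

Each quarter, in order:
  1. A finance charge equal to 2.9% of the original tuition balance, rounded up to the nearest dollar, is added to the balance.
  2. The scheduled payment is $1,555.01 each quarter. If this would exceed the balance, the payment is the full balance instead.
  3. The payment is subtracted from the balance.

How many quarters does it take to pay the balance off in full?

Quarter 1: opening $4,904.74; interest $143.00 → $5,047.74; payment $1,555.01; balance $3,492.73
Quarter 2: opening $3,492.73; interest $143.00 → $3,635.73; payment $1,555.01; balance $2,080.72
Quarter 3: opening $2,080.72; interest $143.00 → $2,223.72; payment $1,555.01; balance $668.71
Quarter 4: opening $668.71; interest $143.00 → $811.71; payment $811.71; balance $0.00
Balance reaches $0.00 in quarter 4.

4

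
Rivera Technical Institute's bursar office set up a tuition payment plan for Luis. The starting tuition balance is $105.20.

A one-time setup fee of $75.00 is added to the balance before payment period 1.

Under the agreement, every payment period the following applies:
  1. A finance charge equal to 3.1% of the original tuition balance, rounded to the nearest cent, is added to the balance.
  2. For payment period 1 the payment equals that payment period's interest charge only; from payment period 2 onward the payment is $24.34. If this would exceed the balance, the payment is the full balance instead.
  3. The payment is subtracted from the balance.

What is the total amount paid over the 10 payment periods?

$212.80

# | Opening | Interest | Payment | End bal
1 | $180.20 | $3.26 | $3.26 | $180.20
2 | $180.20 | $3.26 | $24.34 | $159.12
3 | $159.12 | $3.26 | $24.34 | $138.04
4 | $138.04 | $3.26 | $24.34 | $116.96
5 | $116.96 | $3.26 | $24.34 | $95.88
6 | $95.88 | $3.26 | $24.34 | $74.80
7 | $74.80 | $3.26 | $24.34 | $53.72
8 | $53.72 | $3.26 | $24.34 | $32.64
9 | $32.64 | $3.26 | $24.34 | $11.56
10 | $11.56 | $3.26 | $14.82 | $0.00
Total paid: $212.80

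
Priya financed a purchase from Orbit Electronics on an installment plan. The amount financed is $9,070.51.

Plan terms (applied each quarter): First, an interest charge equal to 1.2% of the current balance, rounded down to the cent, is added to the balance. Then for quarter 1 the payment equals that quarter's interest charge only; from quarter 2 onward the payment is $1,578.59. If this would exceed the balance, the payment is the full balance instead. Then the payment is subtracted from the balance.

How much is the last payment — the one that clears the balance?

$1,561.77

Quarter 1: $9,070.51 +$108.84 interest = $9,179.35; pay $108.84 → $9,070.51
Quarter 2: $9,070.51 +$108.84 interest = $9,179.35; pay $1,578.59 → $7,600.76
Quarter 3: $7,600.76 +$91.20 interest = $7,691.96; pay $1,578.59 → $6,113.37
Quarter 4: $6,113.37 +$73.36 interest = $6,186.73; pay $1,578.59 → $4,608.14
Quarter 5: $4,608.14 +$55.29 interest = $4,663.43; pay $1,578.59 → $3,084.84
Quarter 6: $3,084.84 +$37.01 interest = $3,121.85; pay $1,578.59 → $1,543.26
Quarter 7: $1,543.26 +$18.51 interest = $1,561.77; pay $1,561.77 → $0.00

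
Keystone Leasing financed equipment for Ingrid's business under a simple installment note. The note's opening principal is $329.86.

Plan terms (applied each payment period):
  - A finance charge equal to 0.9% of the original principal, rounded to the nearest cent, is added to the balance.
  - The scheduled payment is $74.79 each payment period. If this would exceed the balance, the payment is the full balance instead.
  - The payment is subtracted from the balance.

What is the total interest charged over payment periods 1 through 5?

# | Opening | Interest | Payment | End bal
1 | $329.86 | $2.97 | $74.79 | $258.04
2 | $258.04 | $2.97 | $74.79 | $186.22
3 | $186.22 | $2.97 | $74.79 | $114.40
4 | $114.40 | $2.97 | $74.79 | $42.58
5 | $42.58 | $2.97 | $45.55 | $0.00
Total interest: $2.97 + $2.97 + $2.97 + $2.97 + $2.97 = $14.85

$14.85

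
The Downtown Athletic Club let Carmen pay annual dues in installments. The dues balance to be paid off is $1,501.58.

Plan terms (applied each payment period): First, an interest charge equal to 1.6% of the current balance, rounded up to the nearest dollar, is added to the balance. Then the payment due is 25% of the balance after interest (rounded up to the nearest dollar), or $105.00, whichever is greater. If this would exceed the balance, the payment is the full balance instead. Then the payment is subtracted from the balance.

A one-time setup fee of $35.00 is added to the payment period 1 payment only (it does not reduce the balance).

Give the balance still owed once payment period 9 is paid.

$0.00

Payment period 1: $1,501.58 +$25.00 interest = $1,526.58; pay $382.00 (+ $35.00 fee) → $1,144.58
Payment period 2: $1,144.58 +$19.00 interest = $1,163.58; pay $291.00 → $872.58
Payment period 3: $872.58 +$14.00 interest = $886.58; pay $222.00 → $664.58
Payment period 4: $664.58 +$11.00 interest = $675.58; pay $169.00 → $506.58
Payment period 5: $506.58 +$9.00 interest = $515.58; pay $129.00 → $386.58
Payment period 6: $386.58 +$7.00 interest = $393.58; pay $105.00 → $288.58
Payment period 7: $288.58 +$5.00 interest = $293.58; pay $105.00 → $188.58
Payment period 8: $188.58 +$4.00 interest = $192.58; pay $105.00 → $87.58
Payment period 9: $87.58 +$2.00 interest = $89.58; pay $89.58 → $0.00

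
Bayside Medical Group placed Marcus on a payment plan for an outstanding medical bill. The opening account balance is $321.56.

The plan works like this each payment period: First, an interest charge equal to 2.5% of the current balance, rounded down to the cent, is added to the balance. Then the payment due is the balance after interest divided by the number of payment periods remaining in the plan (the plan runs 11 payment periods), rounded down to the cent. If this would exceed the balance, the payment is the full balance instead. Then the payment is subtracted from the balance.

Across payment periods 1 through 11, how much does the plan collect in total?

$374.00

Payment period 1: $321.56 +$8.03 interest = $329.59; pay $29.96 → $299.63
Payment period 2: $299.63 +$7.49 interest = $307.12; pay $30.71 → $276.41
Payment period 3: $276.41 +$6.91 interest = $283.32; pay $31.48 → $251.84
Payment period 4: $251.84 +$6.29 interest = $258.13; pay $32.26 → $225.87
Payment period 5: $225.87 +$5.64 interest = $231.51; pay $33.07 → $198.44
Payment period 6: $198.44 +$4.96 interest = $203.40; pay $33.90 → $169.50
Payment period 7: $169.50 +$4.23 interest = $173.73; pay $34.74 → $138.99
Payment period 8: $138.99 +$3.47 interest = $142.46; pay $35.61 → $106.85
Payment period 9: $106.85 +$2.67 interest = $109.52; pay $36.50 → $73.02
Payment period 10: $73.02 +$1.82 interest = $74.84; pay $37.42 → $37.42
Payment period 11: $37.42 +$0.93 interest = $38.35; pay $38.35 → $0.00
Total paid: $374.00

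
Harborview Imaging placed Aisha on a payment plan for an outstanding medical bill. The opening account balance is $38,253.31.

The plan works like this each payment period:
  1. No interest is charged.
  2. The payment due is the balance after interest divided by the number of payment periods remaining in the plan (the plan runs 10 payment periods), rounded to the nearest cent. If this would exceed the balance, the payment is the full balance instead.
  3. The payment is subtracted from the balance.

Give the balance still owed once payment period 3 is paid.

Payment period 1: opening $38,253.31; payment $3,825.33; balance $34,427.98
Payment period 2: opening $34,427.98; payment $3,825.33; balance $30,602.65
Payment period 3: opening $30,602.65; payment $3,825.33; balance $26,777.32

$26,777.32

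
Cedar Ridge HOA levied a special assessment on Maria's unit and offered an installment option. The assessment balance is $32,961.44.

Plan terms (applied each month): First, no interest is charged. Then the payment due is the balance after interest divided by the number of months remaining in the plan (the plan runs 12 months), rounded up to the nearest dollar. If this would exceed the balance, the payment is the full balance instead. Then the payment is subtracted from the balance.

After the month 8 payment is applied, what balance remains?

# | Opening | Payment | End bal
1 | $32,961.44 | $2,747.00 | $30,214.44
2 | $30,214.44 | $2,747.00 | $27,467.44
3 | $27,467.44 | $2,747.00 | $24,720.44
4 | $24,720.44 | $2,747.00 | $21,973.44
5 | $21,973.44 | $2,747.00 | $19,226.44
6 | $19,226.44 | $2,747.00 | $16,479.44
7 | $16,479.44 | $2,747.00 | $13,732.44
8 | $13,732.44 | $2,747.00 | $10,985.44

$10,985.44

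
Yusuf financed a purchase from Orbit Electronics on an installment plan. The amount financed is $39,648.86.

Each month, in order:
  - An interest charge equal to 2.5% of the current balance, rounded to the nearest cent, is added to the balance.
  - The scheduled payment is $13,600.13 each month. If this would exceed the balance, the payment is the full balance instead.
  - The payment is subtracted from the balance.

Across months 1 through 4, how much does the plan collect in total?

$41,690.69

Month 1: $39,648.86 +$991.22 interest = $40,640.08; pay $13,600.13 → $27,039.95
Month 2: $27,039.95 +$676.00 interest = $27,715.95; pay $13,600.13 → $14,115.82
Month 3: $14,115.82 +$352.90 interest = $14,468.72; pay $13,600.13 → $868.59
Month 4: $868.59 +$21.71 interest = $890.30; pay $890.30 → $0.00
Total paid: $41,690.69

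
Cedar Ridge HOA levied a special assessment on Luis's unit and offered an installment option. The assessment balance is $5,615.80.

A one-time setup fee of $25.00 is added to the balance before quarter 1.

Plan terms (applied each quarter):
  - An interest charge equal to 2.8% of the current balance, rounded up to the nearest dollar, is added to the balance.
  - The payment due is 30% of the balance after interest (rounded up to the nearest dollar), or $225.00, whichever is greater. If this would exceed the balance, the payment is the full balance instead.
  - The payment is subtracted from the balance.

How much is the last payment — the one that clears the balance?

$142.80

Quarter 1: opening $5,640.80; interest $158.00 → $5,798.80; payment $1,740.00; balance $4,058.80
Quarter 2: opening $4,058.80; interest $114.00 → $4,172.80; payment $1,252.00; balance $2,920.80
Quarter 3: opening $2,920.80; interest $82.00 → $3,002.80; payment $901.00; balance $2,101.80
Quarter 4: opening $2,101.80; interest $59.00 → $2,160.80; payment $649.00; balance $1,511.80
Quarter 5: opening $1,511.80; interest $43.00 → $1,554.80; payment $467.00; balance $1,087.80
Quarter 6: opening $1,087.80; interest $31.00 → $1,118.80; payment $336.00; balance $782.80
Quarter 7: opening $782.80; interest $22.00 → $804.80; payment $242.00; balance $562.80
Quarter 8: opening $562.80; interest $16.00 → $578.80; payment $225.00; balance $353.80
Quarter 9: opening $353.80; interest $10.00 → $363.80; payment $225.00; balance $138.80
Quarter 10: opening $138.80; interest $4.00 → $142.80; payment $142.80; balance $0.00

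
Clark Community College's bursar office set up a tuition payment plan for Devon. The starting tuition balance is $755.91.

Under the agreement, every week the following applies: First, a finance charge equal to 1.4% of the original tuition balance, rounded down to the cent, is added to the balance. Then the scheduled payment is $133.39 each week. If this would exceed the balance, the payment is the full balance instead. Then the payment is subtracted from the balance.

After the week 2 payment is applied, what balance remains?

Week 1: $755.91 +$10.58 interest = $766.49; pay $133.39 → $633.10
Week 2: $633.10 +$10.58 interest = $643.68; pay $133.39 → $510.29

$510.29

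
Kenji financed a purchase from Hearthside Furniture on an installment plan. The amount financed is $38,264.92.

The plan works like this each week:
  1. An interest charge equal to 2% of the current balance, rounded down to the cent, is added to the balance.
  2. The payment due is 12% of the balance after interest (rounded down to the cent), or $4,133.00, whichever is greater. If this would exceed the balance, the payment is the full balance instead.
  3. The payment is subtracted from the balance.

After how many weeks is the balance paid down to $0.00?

11

Week 1: opening $38,264.92; interest $765.29 → $39,030.21; payment $4,683.62; balance $34,346.59
Week 2: opening $34,346.59; interest $686.93 → $35,033.52; payment $4,204.02; balance $30,829.50
Week 3: opening $30,829.50; interest $616.59 → $31,446.09; payment $4,133.00; balance $27,313.09
Week 4: opening $27,313.09; interest $546.26 → $27,859.35; payment $4,133.00; balance $23,726.35
Week 5: opening $23,726.35; interest $474.52 → $24,200.87; payment $4,133.00; balance $20,067.87
Week 6: opening $20,067.87; interest $401.35 → $20,469.22; payment $4,133.00; balance $16,336.22
Week 7: opening $16,336.22; interest $326.72 → $16,662.94; payment $4,133.00; balance $12,529.94
Week 8: opening $12,529.94; interest $250.59 → $12,780.53; payment $4,133.00; balance $8,647.53
Week 9: opening $8,647.53; interest $172.95 → $8,820.48; payment $4,133.00; balance $4,687.48
Week 10: opening $4,687.48; interest $93.74 → $4,781.22; payment $4,133.00; balance $648.22
Week 11: opening $648.22; interest $12.96 → $661.18; payment $661.18; balance $0.00
Balance reaches $0.00 in week 11.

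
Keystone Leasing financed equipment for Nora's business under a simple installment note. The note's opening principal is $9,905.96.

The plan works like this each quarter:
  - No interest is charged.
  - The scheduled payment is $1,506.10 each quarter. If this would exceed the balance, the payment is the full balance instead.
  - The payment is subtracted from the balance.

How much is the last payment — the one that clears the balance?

Quarter 1: $9,905.96 − $1,506.10 → $8,399.86
Quarter 2: $8,399.86 − $1,506.10 → $6,893.76
Quarter 3: $6,893.76 − $1,506.10 → $5,387.66
Quarter 4: $5,387.66 − $1,506.10 → $3,881.56
Quarter 5: $3,881.56 − $1,506.10 → $2,375.46
Quarter 6: $2,375.46 − $1,506.10 → $869.36
Quarter 7: $869.36 − $869.36 → $0.00

$869.36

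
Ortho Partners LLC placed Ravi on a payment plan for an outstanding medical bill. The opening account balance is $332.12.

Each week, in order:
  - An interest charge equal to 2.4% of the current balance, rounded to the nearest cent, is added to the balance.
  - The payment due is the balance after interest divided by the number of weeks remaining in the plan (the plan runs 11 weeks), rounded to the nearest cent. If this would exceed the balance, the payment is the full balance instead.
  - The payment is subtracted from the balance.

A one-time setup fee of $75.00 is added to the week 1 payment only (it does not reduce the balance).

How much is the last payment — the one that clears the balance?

Week 1: opening $332.12; interest $7.97 → $340.09; payment $30.92 (+ $75.00 fee); balance $309.17
Week 2: opening $309.17; interest $7.42 → $316.59; payment $31.66; balance $284.93
Week 3: opening $284.93; interest $6.84 → $291.77; payment $32.42; balance $259.35
Week 4: opening $259.35; interest $6.22 → $265.57; payment $33.20; balance $232.37
Week 5: opening $232.37; interest $5.58 → $237.95; payment $33.99; balance $203.96
Week 6: opening $203.96; interest $4.90 → $208.86; payment $34.81; balance $174.05
Week 7: opening $174.05; interest $4.18 → $178.23; payment $35.65; balance $142.58
Week 8: opening $142.58; interest $3.42 → $146.00; payment $36.50; balance $109.50
Week 9: opening $109.50; interest $2.63 → $112.13; payment $37.38; balance $74.75
Week 10: opening $74.75; interest $1.79 → $76.54; payment $38.27; balance $38.27
Week 11: opening $38.27; interest $0.92 → $39.19; payment $39.19; balance $0.00

$39.19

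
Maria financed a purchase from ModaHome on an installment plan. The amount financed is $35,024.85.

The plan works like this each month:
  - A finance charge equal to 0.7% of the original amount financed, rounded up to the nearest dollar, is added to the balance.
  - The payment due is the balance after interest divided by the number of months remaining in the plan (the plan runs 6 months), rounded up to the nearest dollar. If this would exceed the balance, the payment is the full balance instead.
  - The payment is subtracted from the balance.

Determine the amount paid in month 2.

$5,928.00

Month 1: opening $35,024.85; interest $246.00 → $35,270.85; payment $5,879.00; balance $29,391.85
Month 2: opening $29,391.85; interest $246.00 → $29,637.85; payment $5,928.00; balance $23,709.85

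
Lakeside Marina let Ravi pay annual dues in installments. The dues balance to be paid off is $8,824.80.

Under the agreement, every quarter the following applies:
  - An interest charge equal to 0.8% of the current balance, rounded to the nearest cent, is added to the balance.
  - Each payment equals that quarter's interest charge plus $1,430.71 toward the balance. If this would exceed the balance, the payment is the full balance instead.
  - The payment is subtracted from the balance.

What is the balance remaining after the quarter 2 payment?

Quarter 1: opening $8,824.80; interest $70.60 → $8,895.40; payment $1,501.31; balance $7,394.09
Quarter 2: opening $7,394.09; interest $59.15 → $7,453.24; payment $1,489.86; balance $5,963.38

$5,963.38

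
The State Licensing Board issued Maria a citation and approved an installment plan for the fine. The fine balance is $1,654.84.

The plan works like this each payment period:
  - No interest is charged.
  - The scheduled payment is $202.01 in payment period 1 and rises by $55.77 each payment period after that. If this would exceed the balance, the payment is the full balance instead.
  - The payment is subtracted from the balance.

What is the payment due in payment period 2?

$257.78

# | Opening | Payment | End bal
1 | $1,654.84 | $202.01 | $1,452.83
2 | $1,452.83 | $257.78 | $1,195.05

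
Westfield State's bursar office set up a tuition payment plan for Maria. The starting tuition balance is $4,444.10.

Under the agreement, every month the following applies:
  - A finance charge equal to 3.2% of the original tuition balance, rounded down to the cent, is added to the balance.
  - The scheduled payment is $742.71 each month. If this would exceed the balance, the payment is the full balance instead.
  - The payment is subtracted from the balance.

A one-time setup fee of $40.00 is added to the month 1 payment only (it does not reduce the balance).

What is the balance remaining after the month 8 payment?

Month 1: $4,444.10 +$142.21 interest = $4,586.31; pay $742.71 (+ $40.00 fee) → $3,843.60
Month 2: $3,843.60 +$142.21 interest = $3,985.81; pay $742.71 → $3,243.10
Month 3: $3,243.10 +$142.21 interest = $3,385.31; pay $742.71 → $2,642.60
Month 4: $2,642.60 +$142.21 interest = $2,784.81; pay $742.71 → $2,042.10
Month 5: $2,042.10 +$142.21 interest = $2,184.31; pay $742.71 → $1,441.60
Month 6: $1,441.60 +$142.21 interest = $1,583.81; pay $742.71 → $841.10
Month 7: $841.10 +$142.21 interest = $983.31; pay $742.71 → $240.60
Month 8: $240.60 +$142.21 interest = $382.81; pay $382.81 → $0.00

$0.00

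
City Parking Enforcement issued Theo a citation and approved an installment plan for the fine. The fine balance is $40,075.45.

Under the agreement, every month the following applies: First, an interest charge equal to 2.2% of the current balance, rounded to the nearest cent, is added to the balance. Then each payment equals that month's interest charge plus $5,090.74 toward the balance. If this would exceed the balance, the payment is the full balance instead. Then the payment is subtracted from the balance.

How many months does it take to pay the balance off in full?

Month 1: $40,075.45 +$881.66 interest = $40,957.11; pay $5,972.40 → $34,984.71
Month 2: $34,984.71 +$769.66 interest = $35,754.37; pay $5,860.40 → $29,893.97
Month 3: $29,893.97 +$657.67 interest = $30,551.64; pay $5,748.41 → $24,803.23
Month 4: $24,803.23 +$545.67 interest = $25,348.90; pay $5,636.41 → $19,712.49
Month 5: $19,712.49 +$433.67 interest = $20,146.16; pay $5,524.41 → $14,621.75
Month 6: $14,621.75 +$321.68 interest = $14,943.43; pay $5,412.42 → $9,531.01
Month 7: $9,531.01 +$209.68 interest = $9,740.69; pay $5,300.42 → $4,440.27
Month 8: $4,440.27 +$97.69 interest = $4,537.96; pay $4,537.96 → $0.00
Balance reaches $0.00 in month 8.

8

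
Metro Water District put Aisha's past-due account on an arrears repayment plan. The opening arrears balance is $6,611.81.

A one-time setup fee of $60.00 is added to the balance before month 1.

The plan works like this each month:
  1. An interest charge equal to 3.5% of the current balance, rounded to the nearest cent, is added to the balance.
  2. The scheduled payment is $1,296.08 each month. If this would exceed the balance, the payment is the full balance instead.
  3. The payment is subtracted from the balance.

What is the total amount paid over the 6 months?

$7,488.30

Month 1: opening $6,671.81; interest $233.51 → $6,905.32; payment $1,296.08; balance $5,609.24
Month 2: opening $5,609.24; interest $196.32 → $5,805.56; payment $1,296.08; balance $4,509.48
Month 3: opening $4,509.48; interest $157.83 → $4,667.31; payment $1,296.08; balance $3,371.23
Month 4: opening $3,371.23; interest $117.99 → $3,489.22; payment $1,296.08; balance $2,193.14
Month 5: opening $2,193.14; interest $76.76 → $2,269.90; payment $1,296.08; balance $973.82
Month 6: opening $973.82; interest $34.08 → $1,007.90; payment $1,007.90; balance $0.00
Total paid: $7,488.30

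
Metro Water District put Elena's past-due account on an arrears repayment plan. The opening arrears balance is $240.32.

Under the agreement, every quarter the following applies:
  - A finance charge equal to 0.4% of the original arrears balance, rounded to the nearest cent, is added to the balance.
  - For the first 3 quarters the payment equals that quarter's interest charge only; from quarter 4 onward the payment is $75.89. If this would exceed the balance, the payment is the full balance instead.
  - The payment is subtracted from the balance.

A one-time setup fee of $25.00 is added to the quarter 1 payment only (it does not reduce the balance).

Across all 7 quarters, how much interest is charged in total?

Quarter 1: $240.32 +$0.96 interest = $241.28; pay $0.96 (+ $25.00 fee) → $240.32
Quarter 2: $240.32 +$0.96 interest = $241.28; pay $0.96 → $240.32
Quarter 3: $240.32 +$0.96 interest = $241.28; pay $0.96 → $240.32
Quarter 4: $240.32 +$0.96 interest = $241.28; pay $75.89 → $165.39
Quarter 5: $165.39 +$0.96 interest = $166.35; pay $75.89 → $90.46
Quarter 6: $90.46 +$0.96 interest = $91.42; pay $75.89 → $15.53
Quarter 7: $15.53 +$0.96 interest = $16.49; pay $16.49 → $0.00
Total interest: $0.96 + $0.96 + $0.96 + $0.96 + $0.96 + $0.96 + $0.96 = $6.72

$6.72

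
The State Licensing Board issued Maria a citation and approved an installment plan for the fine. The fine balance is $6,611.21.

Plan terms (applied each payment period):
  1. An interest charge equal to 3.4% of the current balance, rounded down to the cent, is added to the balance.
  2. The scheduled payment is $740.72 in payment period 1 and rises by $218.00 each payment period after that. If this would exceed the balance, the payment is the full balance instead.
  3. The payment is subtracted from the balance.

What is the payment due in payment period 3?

Payment period 1: opening $6,611.21; interest $224.78 → $6,835.99; payment $740.72; balance $6,095.27
Payment period 2: opening $6,095.27; interest $207.23 → $6,302.50; payment $958.72; balance $5,343.78
Payment period 3: opening $5,343.78; interest $181.68 → $5,525.46; payment $1,176.72; balance $4,348.74

$1,176.72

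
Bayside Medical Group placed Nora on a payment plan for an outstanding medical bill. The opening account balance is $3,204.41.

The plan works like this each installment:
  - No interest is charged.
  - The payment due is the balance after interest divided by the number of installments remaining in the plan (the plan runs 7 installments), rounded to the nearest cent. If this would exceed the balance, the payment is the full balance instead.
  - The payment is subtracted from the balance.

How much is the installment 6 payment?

Installment 1: $3,204.41 − $457.77 → $2,746.64
Installment 2: $2,746.64 − $457.77 → $2,288.87
Installment 3: $2,288.87 − $457.77 → $1,831.10
Installment 4: $1,831.10 − $457.78 → $1,373.32
Installment 5: $1,373.32 − $457.77 → $915.55
Installment 6: $915.55 − $457.78 → $457.77

$457.78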